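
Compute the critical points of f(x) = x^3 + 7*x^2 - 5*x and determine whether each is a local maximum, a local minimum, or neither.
f'(x) = 3*x^2 + 14*x - 5

Solve f'(x) = 0:
  Factor: 3*x^2 + 14*x - 5 = (x + 5)*(3*x - 1) = 0.
  ⇒ x = -5, 1/3

f''(x) = 6*x + 14
Second-derivative test at each critical point:
  f''(-5) = -16 < 0 → local maximum
  f''(1/3) = 16 > 0 → local minimum

Critical points: x = -5 (local maximum); x = 1/3 (local minimum)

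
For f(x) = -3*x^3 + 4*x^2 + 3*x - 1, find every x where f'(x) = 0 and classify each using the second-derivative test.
f'(x) = -9*x^2 + 8*x + 3

Solve f'(x) = 0:
  9*x^2 - 8*x - 3 = 0 has no rational roots; quadratic formula: x = (8 ± √172)/18.
  ⇒ x = 4/9 - sqrt(43)/9 ≈ -0.2842, 4/9 + sqrt(43)/9 ≈ 1.1730

f''(x) = 8 - 18*x
Second-derivative test at each critical point:
  f''(-0.2842) = 13.1149 > 0 → local minimum
  f''(1.1730) = -13.1149 < 0 → local maximum

Critical points: x = 4/9 - sqrt(43)/9 ≈ -0.2842 (local minimum); x = 4/9 + sqrt(43)/9 ≈ 1.1730 (local maximum)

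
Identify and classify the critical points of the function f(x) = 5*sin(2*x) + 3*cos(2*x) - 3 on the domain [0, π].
f'(x) = -6*sin(2*x) + 10*cos(2*x)

Solve f'(x) = 0 on [0, π]:
  f'(x) = 0 ⇔ 5*cos(2*x) = 3*sin(2*x) ⇔ tan(2*x) = 5/3, i.e. 2*x = arctan(5/3) + nπ; keep the solutions lying in [0, π].
  ⇒ x = atan(5/3)/2 ≈ 0.5152, atan(5/3)/2 + pi/2 ≈ 2.0860

f''(x) = -20*sin(2*x) - 12*cos(2*x)
Second-derivative test at each critical point:
  f''(0.5152) = -23.3238 < 0 → local maximum
  f''(2.0860) = 23.3238 > 0 → local minimum

Critical points: x = atan(5/3)/2 ≈ 0.5152 (local maximum); x = atan(5/3)/2 + pi/2 ≈ 2.0860 (local minimum)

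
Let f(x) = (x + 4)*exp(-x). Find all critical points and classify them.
f'(x) = (-x - 3)*exp(-x)

Solve f'(x) = 0:
  f'(x) = (-x - 3)·exp(-x) and exp(-x) > 0 for every x, so f'(x) = 0 ⇔ -x - 3 = 0.
  -x - 3 = 0.
  ⇒ x = -3

f''(x) = (x + 2)*exp(-x)
Second-derivative test at each critical point:
  f''(-3) = -20.0855 < 0 → local maximum

Critical points: x = -3 (local maximum)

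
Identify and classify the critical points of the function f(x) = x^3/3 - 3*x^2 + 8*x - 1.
f'(x) = x^2 - 6*x + 8

Solve f'(x) = 0:
  Factor: x^2 - 6*x + 8 = (x - 4)*(x - 2) = 0.
  ⇒ x = 2, 4

f''(x) = 2*x - 6
Second-derivative test at each critical point:
  f''(2) = -2 < 0 → local maximum
  f''(4) = 2 > 0 → local minimum

Critical points: x = 2 (local maximum); x = 4 (local minimum)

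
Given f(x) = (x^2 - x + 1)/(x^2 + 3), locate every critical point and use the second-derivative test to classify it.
f'(x) = (x^2 + 4*x - 3)/(x^4 + 6*x^2 + 9)

Solve f'(x) = 0:
  f'(x) = (x^2 + 4*x - 3)/(x^2 + 3)^2; the denominator is positive wherever f is defined, so f'(x) = 0 ⇔ x^2 + 4*x - 3 = 0.
  x^2 + 4*x - 3 = 0 has no rational roots; quadratic formula: x = (-4 ± √28)/2.
  ⇒ x = -sqrt(7) - 2 ≈ -4.6458, -2 + sqrt(7) ≈ 0.6458

f''(x) = 2*(-x^3 - 6*x^2 + 9*x + 6)/(x^6 + 9*x^4 + 27*x^2 + 27)
Second-derivative test at each critical point:
  f''(-4.6458) = -0.0088 < 0 → local maximum
  f''(0.6458) = 0.4532 > 0 → local minimum

Critical points: x = -sqrt(7) - 2 ≈ -4.6458 (local maximum); x = -2 + sqrt(7) ≈ 0.6458 (local minimum)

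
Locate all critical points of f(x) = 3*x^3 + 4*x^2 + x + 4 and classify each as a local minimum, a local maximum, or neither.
f'(x) = 9*x^2 + 8*x + 1

Solve f'(x) = 0:
  9*x^2 + 8*x + 1 = 0 has no rational roots; quadratic formula: x = (-8 ± √28)/18.
  ⇒ x = -4/9 - sqrt(7)/9 ≈ -0.7384, -4/9 + sqrt(7)/9 ≈ -0.1505

f''(x) = 18*x + 8
Second-derivative test at each critical point:
  f''(-0.7384) = -5.2915 < 0 → local maximum
  f''(-0.1505) = 5.2915 > 0 → local minimum

Critical points: x = -4/9 - sqrt(7)/9 ≈ -0.7384 (local maximum); x = -4/9 + sqrt(7)/9 ≈ -0.1505 (local minimum)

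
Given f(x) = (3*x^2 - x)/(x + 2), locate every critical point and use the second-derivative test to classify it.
f'(x) = (3*x^2 + 12*x - 2)/(x^2 + 4*x + 4)

Solve f'(x) = 0:
  f'(x) = (3*x^2 + 12*x - 2)/(x + 2)^2; the denominator is positive wherever f is defined, so f'(x) = 0 ⇔ 3*x^2 + 12*x - 2 = 0.
  3*x^2 + 12*x - 2 = 0 has no rational roots; quadratic formula: x = (-12 ± √168)/6.
  ⇒ x = -sqrt(42)/3 - 2 ≈ -4.1602, -2 + sqrt(42)/3 ≈ 0.1602

f''(x) = 28/(x^3 + 6*x^2 + 12*x + 8)
Second-derivative test at each critical point:
  f''(-4.1602) = -2.7775 < 0 → local maximum
  f''(0.1602) = 2.7775 > 0 → local minimum

Critical points: x = -sqrt(42)/3 - 2 ≈ -4.1602 (local maximum); x = -2 + sqrt(42)/3 ≈ 0.1602 (local minimum)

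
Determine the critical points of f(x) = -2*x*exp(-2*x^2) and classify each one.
f'(x) = 2*(4*x^2 - 1)*exp(-2*x^2)

Solve f'(x) = 0:
  f'(x) = (8*x^2 - 2)·exp(-2*x^2) and exp(-2*x^2) > 0 for every x, so f'(x) = 0 ⇔ 8*x^2 - 2 = 0.
  Factor: 8*x^2 - 2 = 2*(2*x - 1)*(2*x + 1) = 0.
  ⇒ x = -1/2, 1/2

f''(x) = (-32*x^3 + 24*x)*exp(-2*x^2)
Second-derivative test at each critical point:
  f''(-1/2) = -4.8522 < 0 → local maximum
  f''(1/2) = 4.8522 > 0 → local minimum

Critical points: x = -1/2 (local maximum); x = 1/2 (local minimum)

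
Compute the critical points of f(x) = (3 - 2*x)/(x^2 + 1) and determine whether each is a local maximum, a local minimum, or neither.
f'(x) = 2*(x^2 - 3*x - 1)/(x^4 + 2*x^2 + 1)

Solve f'(x) = 0:
  f'(x) = 2*(x^2 - 3*x - 1)/(x^2 + 1)^2; the denominator is positive wherever f is defined, so f'(x) = 0 ⇔ 2*x^2 - 6*x - 2 = 0.
  Factor: 2*x^2 - 6*x - 2 = 2*(x^2 - 3*x - 1); x^2 - 3*x - 1 = 0 has no rational roots; quadratic formula: x = (3 ± √13)/2.
  ⇒ x = 3/2 - sqrt(13)/2 ≈ -0.3028, 3/2 + sqrt(13)/2 ≈ 3.3028

f''(x) = 2*(4*x^2*(3 - 2*x) + 3*(2*x - 1)*(x^2 + 1))/(x^2 + 1)^3
Second-derivative test at each critical point:
  f''(-0.3028) = -6.0509 < 0 → local maximum
  f''(3.3028) = 0.0509 > 0 → local minimum

Critical points: x = 3/2 - sqrt(13)/2 ≈ -0.3028 (local maximum); x = 3/2 + sqrt(13)/2 ≈ 3.3028 (local minimum)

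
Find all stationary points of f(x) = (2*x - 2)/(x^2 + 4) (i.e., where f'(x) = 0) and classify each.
f'(x) = 2*(x^2 - 2*x*(x - 1) + 4)/(x^2 + 4)^2

Solve f'(x) = 0:
  f'(x) = -2*(x^2 - 2*x - 4)/(x^2 + 4)^2; the denominator is positive wherever f is defined, so f'(x) = 0 ⇔ -2*x^2 + 4*x + 8 = 0.
  Factor: -2*x^2 + 4*x + 8 = -2*(x^2 - 2*x - 4); x^2 - 2*x - 4 = 0 has no rational roots; quadratic formula: x = (2 ± √20)/2.
  ⇒ x = 1 - sqrt(5) ≈ -1.2361, 1 + sqrt(5) ≈ 3.2361

f''(x) = 4*(4*x^2*(x - 1) + (1 - 3*x)*(x^2 + 4))/(x^2 + 4)^3
Second-derivative test at each critical point:
  f''(-1.2361) = 0.2927 > 0 → local minimum
  f''(3.2361) = -0.0427 < 0 → local maximum

Critical points: x = 1 - sqrt(5) ≈ -1.2361 (local minimum); x = 1 + sqrt(5) ≈ 3.2361 (local maximum)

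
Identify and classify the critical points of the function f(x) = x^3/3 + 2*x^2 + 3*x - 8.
f'(x) = x^2 + 4*x + 3

Solve f'(x) = 0:
  Factor: x^2 + 4*x + 3 = (x + 1)*(x + 3) = 0.
  ⇒ x = -3, -1

f''(x) = 2*x + 4
Second-derivative test at each critical point:
  f''(-3) = -2 < 0 → local maximum
  f''(-1) = 2 > 0 → local minimum

Critical points: x = -3 (local maximum); x = -1 (local minimum)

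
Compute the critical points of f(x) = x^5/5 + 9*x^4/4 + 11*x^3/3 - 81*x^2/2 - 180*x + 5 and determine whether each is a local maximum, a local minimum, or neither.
f'(x) = x^4 + 9*x^3 + 11*x^2 - 81*x - 180

Solve f'(x) = 0:
  Factor: x^4 + 9*x^3 + 11*x^2 - 81*x - 180 = (x - 3)*(x + 3)*(x + 4)*(x + 5) = 0.
  ⇒ x = -5, -4, -3, 3

f''(x) = 4*x^3 + 27*x^2 + 22*x - 81
Second-derivative test at each critical point:
  f''(-5) = -16 < 0 → local maximum
  f''(-4) = 7 > 0 → local minimum
  f''(-3) = -12 < 0 → local maximum
  f''(3) = 336 > 0 → local minimum

Critical points: x = -5 (local maximum); x = -4 (local minimum); x = -3 (local maximum); x = 3 (local minimum)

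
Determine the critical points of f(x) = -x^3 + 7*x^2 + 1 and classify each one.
f'(x) = x*(14 - 3*x)

Solve f'(x) = 0:
  Factor: -3*x^2 + 14*x = -x*(3*x - 14) = 0.
  ⇒ x = 0, 14/3

f''(x) = 14 - 6*x
Second-derivative test at each critical point:
  f''(0) = 14 > 0 → local minimum
  f''(14/3) = -14 < 0 → local maximum

Critical points: x = 0 (local minimum); x = 14/3 (local maximum)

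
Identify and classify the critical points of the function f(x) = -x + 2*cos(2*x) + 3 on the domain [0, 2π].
f'(x) = -4*sin(2*x) - 1

Solve f'(x) = 0 on [0, 2π]:
  f'(x) = 0 ⇔ sin(2*x) = -1/4, i.e. 2*x = arcsin(-1/4) + 2nπ or 2*x = π − arcsin(-1/4) + 2nπ; keep the solutions lying in [0, 2π].
  ⇒ x = asin(1/4)/2 + pi/2 ≈ 1.6971, pi - asin(1/4)/2 ≈ 3.0153, asin(1/4)/2 + 3*pi/2 ≈ 4.8387, -asin(1/4)/2 + 2*pi ≈ 6.1568

f''(x) = -8*cos(2*x)
Second-derivative test at each critical point:
  f''(1.6971) = 7.7460 > 0 → local minimum
  f''(3.0153) = -7.7460 < 0 → local maximum
  f''(4.8387) = 7.7460 > 0 → local minimum
  f''(6.1568) = -7.7460 < 0 → local maximum

Critical points: x = asin(1/4)/2 + pi/2 ≈ 1.6971 (local minimum); x = pi - asin(1/4)/2 ≈ 3.0153 (local maximum); x = asin(1/4)/2 + 3*pi/2 ≈ 4.8387 (local minimum); x = -asin(1/4)/2 + 2*pi ≈ 6.1568 (local maximum)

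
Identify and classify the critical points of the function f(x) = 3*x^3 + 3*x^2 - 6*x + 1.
f'(x) = 9*x^2 + 6*x - 6

Solve f'(x) = 0:
  Factor: 9*x^2 + 6*x - 6 = 3*(3*x^2 + 2*x - 2); 3*x^2 + 2*x - 2 = 0 has no rational roots; quadratic formula: x = (-2 ± √28)/6.
  ⇒ x = -sqrt(7)/3 - 1/3 ≈ -1.2153, -1/3 + sqrt(7)/3 ≈ 0.5486

f''(x) = 18*x + 6
Second-derivative test at each critical point:
  f''(-1.2153) = -15.8745 < 0 → local maximum
  f''(0.5486) = 15.8745 > 0 → local minimum

Critical points: x = -sqrt(7)/3 - 1/3 ≈ -1.2153 (local maximum); x = -1/3 + sqrt(7)/3 ≈ 0.5486 (local minimum)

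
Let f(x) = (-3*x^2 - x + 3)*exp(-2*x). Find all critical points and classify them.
f'(x) = (6*x^2 - 4*x - 7)*exp(-2*x)

Solve f'(x) = 0:
  f'(x) = (6*x^2 - 4*x - 7)·exp(-2*x) and exp(-2*x) > 0 for every x, so f'(x) = 0 ⇔ 6*x^2 - 4*x - 7 = 0.
  6*x^2 - 4*x - 7 = 0 has no rational roots; quadratic formula: x = (4 ± √184)/12.
  ⇒ x = 1/3 - sqrt(46)/6 ≈ -0.7971, 1/3 + sqrt(46)/6 ≈ 1.4637

f''(x) = 2*(-6*x^2 + 10*x + 5)*exp(-2*x)
Second-derivative test at each critical point:
  f''(-0.7971) = -66.7916 < 0 → local maximum
  f''(1.4637) = 0.7262 > 0 → local minimum

Critical points: x = 1/3 - sqrt(46)/6 ≈ -0.7971 (local maximum); x = 1/3 + sqrt(46)/6 ≈ 1.4637 (local minimum)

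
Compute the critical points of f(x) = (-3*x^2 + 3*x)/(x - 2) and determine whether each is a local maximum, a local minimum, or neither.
f'(x) = 3*(-x^2 + 4*x - 2)/(x^2 - 4*x + 4)

Solve f'(x) = 0:
  f'(x) = -3*(x^2 - 4*x + 2)/(x - 2)^2; the denominator is positive wherever f is defined, so f'(x) = 0 ⇔ -3*x^2 + 12*x - 6 = 0.
  Factor: -3*x^2 + 12*x - 6 = -3*(x^2 - 4*x + 2); x^2 - 4*x + 2 = 0 has no rational roots; quadratic formula: x = (4 ± √8)/2.
  ⇒ x = 2 - sqrt(2) ≈ 0.5858, sqrt(2) + 2 ≈ 3.4142

f''(x) = -12/(x^3 - 6*x^2 + 12*x - 8)
Second-derivative test at each critical point:
  f''(0.5858) = 4.2426 > 0 → local minimum
  f''(3.4142) = -4.2426 < 0 → local maximum

Critical points: x = 2 - sqrt(2) ≈ 0.5858 (local minimum); x = sqrt(2) + 2 ≈ 3.4142 (local maximum)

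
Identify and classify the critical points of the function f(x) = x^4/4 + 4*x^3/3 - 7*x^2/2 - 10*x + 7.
f'(x) = x^3 + 4*x^2 - 7*x - 10

Solve f'(x) = 0:
  Factor: x^3 + 4*x^2 - 7*x - 10 = (x - 2)*(x + 1)*(x + 5) = 0.
  ⇒ x = -5, -1, 2

f''(x) = 3*x^2 + 8*x - 7
Second-derivative test at each critical point:
  f''(-5) = 28 > 0 → local minimum
  f''(-1) = -12 < 0 → local maximum
  f''(2) = 21 > 0 → local minimum

Critical points: x = -5 (local minimum); x = -1 (local maximum); x = 2 (local minimum)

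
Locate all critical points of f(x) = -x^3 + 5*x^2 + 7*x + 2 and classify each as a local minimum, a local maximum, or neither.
f'(x) = -3*x^2 + 10*x + 7

Solve f'(x) = 0:
  3*x^2 - 10*x - 7 = 0 has no rational roots; quadratic formula: x = (10 ± √184)/6.
  ⇒ x = 5/3 - sqrt(46)/3 ≈ -0.5941, 5/3 + sqrt(46)/3 ≈ 3.9274

f''(x) = 10 - 6*x
Second-derivative test at each critical point:
  f''(-0.5941) = 13.5647 > 0 → local minimum
  f''(3.9274) = -13.5647 < 0 → local maximum

Critical points: x = 5/3 - sqrt(46)/3 ≈ -0.5941 (local minimum); x = 5/3 + sqrt(46)/3 ≈ 3.9274 (local maximum)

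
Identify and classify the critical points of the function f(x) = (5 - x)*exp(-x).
f'(x) = (x - 6)*exp(-x)

Solve f'(x) = 0:
  f'(x) = (x - 6)·exp(-x) and exp(-x) > 0 for every x, so f'(x) = 0 ⇔ x - 6 = 0.
  x - 6 = 0.
  ⇒ x = 6

f''(x) = (7 - x)*exp(-x)
Second-derivative test at each critical point:
  f''(6) = 0.0025 > 0 → local minimum

Critical points: x = 6 (local minimum)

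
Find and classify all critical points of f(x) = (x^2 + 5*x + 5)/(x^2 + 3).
f'(x) = (-5*x^2 - 4*x + 15)/(x^4 + 6*x^2 + 9)

Solve f'(x) = 0:
  f'(x) = -(5*x^2 + 4*x - 15)/(x^2 + 3)^2; the denominator is positive wherever f is defined, so f'(x) = 0 ⇔ -5*x^2 - 4*x + 15 = 0.
  5*x^2 + 4*x - 15 = 0 has no rational roots; quadratic formula: x = (-4 ± √316)/10.
  ⇒ x = -sqrt(79)/5 - 2/5 ≈ -2.1776, -2/5 + sqrt(79)/5 ≈ 1.3776

f''(x) = 2*(5*x^3 + 6*x^2 - 45*x - 6)/(x^6 + 9*x^4 + 27*x^2 + 27)
Second-derivative test at each critical point:
  f''(-2.1776) = 0.2966 > 0 → local minimum
  f''(1.3776) = -0.7410 < 0 → local maximum

Critical points: x = -sqrt(79)/5 - 2/5 ≈ -2.1776 (local minimum); x = -2/5 + sqrt(79)/5 ≈ 1.3776 (local maximum)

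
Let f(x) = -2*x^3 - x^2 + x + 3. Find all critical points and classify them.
f'(x) = -6*x^2 - 2*x + 1

Solve f'(x) = 0:
  6*x^2 + 2*x - 1 = 0 has no rational roots; quadratic formula: x = (-2 ± √28)/12.
  ⇒ x = -sqrt(7)/6 - 1/6 ≈ -0.6076, -1/6 + sqrt(7)/6 ≈ 0.2743

f''(x) = -12*x - 2
Second-derivative test at each critical point:
  f''(-0.6076) = 5.2915 > 0 → local minimum
  f''(0.2743) = -5.2915 < 0 → local maximum

Critical points: x = -sqrt(7)/6 - 1/6 ≈ -0.6076 (local minimum); x = -1/6 + sqrt(7)/6 ≈ 0.2743 (local maximum)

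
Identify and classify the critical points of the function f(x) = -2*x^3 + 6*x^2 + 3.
f'(x) = 6*x*(2 - x)

Solve f'(x) = 0:
  Factor: -6*x^2 + 12*x = -6*x*(x - 2) = 0.
  ⇒ x = 0, 2

f''(x) = 12 - 12*x
Second-derivative test at each critical point:
  f''(0) = 12 > 0 → local minimum
  f''(2) = -12 < 0 → local maximum

Critical points: x = 0 (local minimum); x = 2 (local maximum)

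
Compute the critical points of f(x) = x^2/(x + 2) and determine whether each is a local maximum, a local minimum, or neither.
f'(x) = x*(x + 4)/(x^2 + 4*x + 4)

Solve f'(x) = 0:
  f'(x) = x*(x + 4)/(x + 2)^2; the denominator is positive wherever f is defined, so f'(x) = 0 ⇔ x^2 + 4*x = 0.
  Factor: x^2 + 4*x = x*(x + 4) = 0.
  ⇒ x = -4, 0

f''(x) = 8/(x^3 + 6*x^2 + 12*x + 8)
Second-derivative test at each critical point:
  f''(-4) = -1 < 0 → local maximum
  f''(0) = 1 > 0 → local minimum

Critical points: x = -4 (local maximum); x = 0 (local minimum)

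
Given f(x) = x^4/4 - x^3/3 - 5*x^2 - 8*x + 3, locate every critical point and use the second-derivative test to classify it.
f'(x) = x^3 - x^2 - 10*x - 8

Solve f'(x) = 0:
  Factor: x^3 - x^2 - 10*x - 8 = (x - 4)*(x + 1)*(x + 2) = 0.
  ⇒ x = -2, -1, 4

f''(x) = 3*x^2 - 2*x - 10
Second-derivative test at each critical point:
  f''(-2) = 6 > 0 → local minimum
  f''(-1) = -5 < 0 → local maximum
  f''(4) = 30 > 0 → local minimum

Critical points: x = -2 (local minimum); x = -1 (local maximum); x = 4 (local minimum)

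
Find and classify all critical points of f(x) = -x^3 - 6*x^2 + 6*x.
f'(x) = -3*x^2 - 12*x + 6

Solve f'(x) = 0:
  Factor: -3*x^2 - 12*x + 6 = -3*(x^2 + 4*x - 2); x^2 + 4*x - 2 = 0 has no rational roots; quadratic formula: x = (-4 ± √24)/2.
  ⇒ x = -sqrt(6) - 2 ≈ -4.4495, -2 + sqrt(6) ≈ 0.4495

f''(x) = -6*x - 12
Second-derivative test at each critical point:
  f''(-4.4495) = 14.6969 > 0 → local minimum
  f''(0.4495) = -14.6969 < 0 → local maximum

Critical points: x = -sqrt(6) - 2 ≈ -4.4495 (local minimum); x = -2 + sqrt(6) ≈ 0.4495 (local maximum)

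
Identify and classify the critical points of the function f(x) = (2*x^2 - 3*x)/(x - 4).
f'(x) = 2*(x^2 - 8*x + 6)/(x^2 - 8*x + 16)

Solve f'(x) = 0:
  f'(x) = 2*(x^2 - 8*x + 6)/(x - 4)^2; the denominator is positive wherever f is defined, so f'(x) = 0 ⇔ 2*x^2 - 16*x + 12 = 0.
  Factor: 2*x^2 - 16*x + 12 = 2*(x^2 - 8*x + 6); x^2 - 8*x + 6 = 0 has no rational roots; quadratic formula: x = (8 ± √40)/2.
  ⇒ x = 4 - sqrt(10) ≈ 0.8377, sqrt(10) + 4 ≈ 7.1623

f''(x) = 40/(x^3 - 12*x^2 + 48*x - 64)
Second-derivative test at each critical point:
  f''(0.8377) = -1.2649 < 0 → local maximum
  f''(7.1623) = 1.2649 > 0 → local minimum

Critical points: x = 4 - sqrt(10) ≈ 0.8377 (local maximum); x = sqrt(10) + 4 ≈ 7.1623 (local minimum)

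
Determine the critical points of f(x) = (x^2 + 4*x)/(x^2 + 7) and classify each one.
f'(x) = 2*(-2*x^2 + 7*x + 14)/(x^4 + 14*x^2 + 49)

Solve f'(x) = 0:
  f'(x) = -2*(2*x^2 - 7*x - 14)/(x^2 + 7)^2; the denominator is positive wherever f is defined, so f'(x) = 0 ⇔ -4*x^2 + 14*x + 28 = 0.
  Factor: -4*x^2 + 14*x + 28 = -2*(2*x^2 - 7*x - 14); 2*x^2 - 7*x - 14 = 0 has no rational roots; quadratic formula: x = (7 ± √161)/4.
  ⇒ x = 7/4 - sqrt(161)/4 ≈ -1.4221, 7/4 + sqrt(161)/4 ≈ 4.9221

f''(x) = 2*(4*x^3 - 21*x^2 - 84*x + 49)/(x^6 + 21*x^4 + 147*x^2 + 343)
Second-derivative test at each critical point:
  f''(-1.4221) = 0.3117 > 0 → local minimum
  f''(4.9221) = -0.0260 < 0 → local maximum

Critical points: x = 7/4 - sqrt(161)/4 ≈ -1.4221 (local minimum); x = 7/4 + sqrt(161)/4 ≈ 4.9221 (local maximum)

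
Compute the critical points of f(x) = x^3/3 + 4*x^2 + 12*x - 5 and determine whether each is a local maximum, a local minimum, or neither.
f'(x) = x^2 + 8*x + 12

Solve f'(x) = 0:
  Factor: x^2 + 8*x + 12 = (x + 2)*(x + 6) = 0.
  ⇒ x = -6, -2

f''(x) = 2*x + 8
Second-derivative test at each critical point:
  f''(-6) = -4 < 0 → local maximum
  f''(-2) = 4 > 0 → local minimum

Critical points: x = -6 (local maximum); x = -2 (local minimum)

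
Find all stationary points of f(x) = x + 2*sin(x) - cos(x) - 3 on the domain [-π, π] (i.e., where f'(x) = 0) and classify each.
f'(x) = sin(x) + 2*cos(x) + 1

Solve f'(x) = 0 on [-π, π]:
  f'(x) = 0 ⇔ sin(x) + 2*cos(x) = -1. Write the left side as R·cos(x + φ) with R = √(2² + (-1)²) = sqrt(5), cos φ = 2*sqrt(5)/5, sin φ = -sqrt(5)/5; then cos(x + φ) = -sqrt(5)/5. Solve for x and keep the solutions lying in [-π, π].
  ⇒ x = -pi/2 ≈ -1.5708, pi - atan(3/4) ≈ 2.4981

f''(x) = -2*sin(x) + cos(x)
Second-derivative test at each critical point:
  f''(-1.5708) = 2 > 0 → local minimum
  f''(2.4981) = -2 < 0 → local maximum

Critical points: x = -pi/2 ≈ -1.5708 (local minimum); x = pi - atan(3/4) ≈ 2.4981 (local maximum)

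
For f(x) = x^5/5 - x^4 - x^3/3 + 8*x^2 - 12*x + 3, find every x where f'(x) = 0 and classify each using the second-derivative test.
f'(x) = x^4 - 4*x^3 - x^2 + 16*x - 12

Solve f'(x) = 0:
  Factor: x^4 - 4*x^3 - x^2 + 16*x - 12 = (x - 3)*(x - 2)*(x - 1)*(x + 2) = 0.
  ⇒ x = -2, 1, 2, 3

f''(x) = 4*x^3 - 12*x^2 - 2*x + 16
Second-derivative test at each critical point:
  f''(-2) = -60 < 0 → local maximum
  f''(1) = 6 > 0 → local minimum
  f''(2) = -4 < 0 → local maximum
  f''(3) = 10 > 0 → local minimum

Critical points: x = -2 (local maximum); x = 1 (local minimum); x = 2 (local maximum); x = 3 (local minimum)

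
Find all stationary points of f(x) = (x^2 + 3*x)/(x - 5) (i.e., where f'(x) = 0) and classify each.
f'(x) = (x^2 - 10*x - 15)/(x^2 - 10*x + 25)

Solve f'(x) = 0:
  f'(x) = (x^2 - 10*x - 15)/(x - 5)^2; the denominator is positive wherever f is defined, so f'(x) = 0 ⇔ x^2 - 10*x - 15 = 0.
  x^2 - 10*x - 15 = 0 has no rational roots; quadratic formula: x = (10 ± √160)/2.
  ⇒ x = 5 - 2*sqrt(10) ≈ -1.3246, 5 + 2*sqrt(10) ≈ 11.3246

f''(x) = 80/(x^3 - 15*x^2 + 75*x - 125)
Second-derivative test at each critical point:
  f''(-1.3246) = -0.3162 < 0 → local maximum
  f''(11.3246) = 0.3162 > 0 → local minimum

Critical points: x = 5 - 2*sqrt(10) ≈ -1.3246 (local maximum); x = 5 + 2*sqrt(10) ≈ 11.3246 (local minimum)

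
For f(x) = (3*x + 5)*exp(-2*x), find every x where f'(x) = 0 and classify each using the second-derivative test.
f'(x) = (-6*x - 7)*exp(-2*x)

Solve f'(x) = 0:
  f'(x) = (-6*x - 7)·exp(-2*x) and exp(-2*x) > 0 for every x, so f'(x) = 0 ⇔ -6*x - 7 = 0.
  -6*x - 7 = 0.
  ⇒ x = -7/6

f''(x) = 4*(3*x + 2)*exp(-2*x)
Second-derivative test at each critical point:
  f''(-7/6) = -61.8736 < 0 → local maximum

Critical points: x = -7/6 (local maximum)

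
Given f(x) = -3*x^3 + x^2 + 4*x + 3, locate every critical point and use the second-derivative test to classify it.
f'(x) = -9*x^2 + 2*x + 4

Solve f'(x) = 0:
  9*x^2 - 2*x - 4 = 0 has no rational roots; quadratic formula: x = (2 ± √148)/18.
  ⇒ x = 1/9 - sqrt(37)/9 ≈ -0.5648, 1/9 + sqrt(37)/9 ≈ 0.7870

f''(x) = 2 - 18*x
Second-derivative test at each critical point:
  f''(-0.5648) = 12.1655 > 0 → local minimum
  f''(0.7870) = -12.1655 < 0 → local maximum

Critical points: x = 1/9 - sqrt(37)/9 ≈ -0.5648 (local minimum); x = 1/9 + sqrt(37)/9 ≈ 0.7870 (local maximum)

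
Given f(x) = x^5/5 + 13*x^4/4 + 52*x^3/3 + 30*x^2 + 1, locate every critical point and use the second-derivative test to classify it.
f'(x) = x*(x^3 + 13*x^2 + 52*x + 60)

Solve f'(x) = 0:
  Factor: x^4 + 13*x^3 + 52*x^2 + 60*x = x*(x + 2)*(x + 5)*(x + 6) = 0.
  ⇒ x = -6, -5, -2, 0

f''(x) = 4*x^3 + 39*x^2 + 104*x + 60
Second-derivative test at each critical point:
  f''(-6) = -24 < 0 → local maximum
  f''(-5) = 15 > 0 → local minimum
  f''(-2) = -24 < 0 → local maximum
  f''(0) = 60 > 0 → local minimum

Critical points: x = -6 (local maximum); x = -5 (local minimum); x = -2 (local maximum); x = 0 (local minimum)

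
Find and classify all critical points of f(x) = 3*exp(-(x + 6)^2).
f'(x) = 6*(-x - 6)*exp(-(x + 6)^2)

Solve f'(x) = 0:
  f'(x) = (-6*x - 36)·exp(-(x + 6)^2) and exp(-(x + 6)^2) > 0 for every x, so f'(x) = 0 ⇔ -6*x - 36 = 0.
  Factor: -6*x - 36 = -6*(x + 6) = 0.
  ⇒ x = -6

f''(x) = 6*(2*(x + 6)^2 - 1)*exp(-(x + 6)^2)
Second-derivative test at each critical point:
  f''(-6) = -6 < 0 → local maximum

Critical points: x = -6 (local maximum)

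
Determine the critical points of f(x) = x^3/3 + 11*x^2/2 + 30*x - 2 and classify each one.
f'(x) = x^2 + 11*x + 30

Solve f'(x) = 0:
  Factor: x^2 + 11*x + 30 = (x + 5)*(x + 6) = 0.
  ⇒ x = -6, -5

f''(x) = 2*x + 11
Second-derivative test at each critical point:
  f''(-6) = -1 < 0 → local maximum
  f''(-5) = 1 > 0 → local minimum

Critical points: x = -6 (local maximum); x = -5 (local minimum)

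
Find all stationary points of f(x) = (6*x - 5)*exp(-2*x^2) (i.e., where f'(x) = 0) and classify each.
f'(x) = 2*(-2*x*(6*x - 5) + 3)*exp(-2*x^2)

Solve f'(x) = 0:
  f'(x) = (-24*x^2 + 20*x + 6)·exp(-2*x^2) and exp(-2*x^2) > 0 for every x, so f'(x) = 0 ⇔ -24*x^2 + 20*x + 6 = 0.
  Factor: -24*x^2 + 20*x + 6 = -2*(12*x^2 - 10*x - 3); 12*x^2 - 10*x - 3 = 0 has no rational roots; quadratic formula: x = (10 ± √244)/24.
  ⇒ x = 5/12 - sqrt(61)/12 ≈ -0.2342, 5/12 + sqrt(61)/12 ≈ 1.0675

f''(x) = 4*(4*x^2*(6*x - 5) - 18*x + 5)*exp(-2*x^2)
Second-derivative test at each critical point:
  f''(-0.2342) = 27.9955 > 0 → local minimum
  f''(1.0675) = -3.1980 < 0 → local maximum

Critical points: x = 5/12 - sqrt(61)/12 ≈ -0.2342 (local minimum); x = 5/12 + sqrt(61)/12 ≈ 1.0675 (local maximum)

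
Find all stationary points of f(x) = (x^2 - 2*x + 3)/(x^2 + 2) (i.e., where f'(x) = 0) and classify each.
f'(x) = 2*(x^2 - x - 2)/(x^4 + 4*x^2 + 4)

Solve f'(x) = 0:
  f'(x) = 2*(x - 2)*(x + 1)/(x^2 + 2)^2; the denominator is positive wherever f is defined, so f'(x) = 0 ⇔ 2*x^2 - 2*x - 4 = 0.
  Factor: 2*x^2 - 2*x - 4 = 2*(x - 2)*(x + 1) = 0.
  ⇒ x = -1, 2

f''(x) = 2*(-2*x^3 + 3*x^2 + 12*x - 2)/(x^6 + 6*x^4 + 12*x^2 + 8)
Second-derivative test at each critical point:
  f''(-1) = -2/3 < 0 → local maximum
  f''(2) = 1/6 > 0 → local minimum

Critical points: x = -1 (local maximum); x = 2 (local minimum)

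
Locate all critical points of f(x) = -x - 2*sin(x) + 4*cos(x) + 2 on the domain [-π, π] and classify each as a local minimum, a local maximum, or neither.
f'(x) = -4*sin(x) - 2*cos(x) - 1

Solve f'(x) = 0 on [-π, π]:
  f'(x) = 0 ⇔ -4*sin(x) - 2*cos(x) = 1. Write the left side as R·cos(x + φ) with R = √((-2)² + 4²) = 2*sqrt(5), cos φ = -sqrt(5)/5, sin φ = 2*sqrt(5)/5; then cos(x + φ) = sqrt(5)/10. Solve for x and keep the solutions lying in [-π, π].
  ⇒ x = atan((-sqrt(19) - 2)/(-1 + 2*sqrt(19))) ≈ -0.6892, atan((-2 + sqrt(19))/(-2*sqrt(19) - 1)) + pi ≈ 2.9035

f''(x) = 2*sin(x) - 4*cos(x)
Second-derivative test at each critical point:
  f''(-0.6892) = -4.3589 < 0 → local maximum
  f''(2.9035) = 4.3589 > 0 → local minimum

Critical points: x = atan((-sqrt(19) - 2)/(-1 + 2*sqrt(19))) ≈ -0.6892 (local maximum); x = atan((-2 + sqrt(19))/(-2*sqrt(19) - 1)) + pi ≈ 2.9035 (local minimum)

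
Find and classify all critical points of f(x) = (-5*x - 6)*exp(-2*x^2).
f'(x) = (4*x*(5*x + 6) - 5)*exp(-2*x^2)

Solve f'(x) = 0:
  f'(x) = (20*x^2 + 24*x - 5)·exp(-2*x^2) and exp(-2*x^2) > 0 for every x, so f'(x) = 0 ⇔ 20*x^2 + 24*x - 5 = 0.
  20*x^2 + 24*x - 5 = 0 has no rational roots; quadratic formula: x = (-24 ± √976)/40.
  ⇒ x = -sqrt(61)/10 - 3/5 ≈ -1.3810, -3/5 + sqrt(61)/10 ≈ 0.1810

f''(x) = 4*(-20*x^3 - 24*x^2 + 15*x + 6)*exp(-2*x^2)
Second-derivative test at each critical point:
  f''(-1.3810) = -0.6889 < 0 → local maximum
  f''(0.1810) = 29.2591 > 0 → local minimum

Critical points: x = -sqrt(61)/10 - 3/5 ≈ -1.3810 (local maximum); x = -3/5 + sqrt(61)/10 ≈ 0.1810 (local minimum)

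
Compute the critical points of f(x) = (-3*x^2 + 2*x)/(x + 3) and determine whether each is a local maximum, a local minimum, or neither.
f'(x) = 3*(-x^2 - 6*x + 2)/(x^2 + 6*x + 9)

Solve f'(x) = 0:
  f'(x) = -3*(x^2 + 6*x - 2)/(x + 3)^2; the denominator is positive wherever f is defined, so f'(x) = 0 ⇔ -3*x^2 - 18*x + 6 = 0.
  Factor: -3*x^2 - 18*x + 6 = -3*(x^2 + 6*x - 2); x^2 + 6*x - 2 = 0 has no rational roots; quadratic formula: x = (-6 ± √44)/2.
  ⇒ x = -sqrt(11) - 3 ≈ -6.3166, -3 + sqrt(11) ≈ 0.3166

f''(x) = -66/(x^3 + 9*x^2 + 27*x + 27)
Second-derivative test at each critical point:
  f''(-6.3166) = 1.8091 > 0 → local minimum
  f''(0.3166) = -1.8091 < 0 → local maximum

Critical points: x = -sqrt(11) - 3 ≈ -6.3166 (local minimum); x = -3 + sqrt(11) ≈ 0.3166 (local maximum)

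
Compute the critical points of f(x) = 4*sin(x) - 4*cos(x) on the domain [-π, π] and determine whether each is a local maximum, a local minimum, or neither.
f'(x) = 4*sqrt(2)*sin(x + pi/4)

Solve f'(x) = 0 on [-π, π]:
  f'(x) = 0 ⇔ 4*cos(x) = -4*sin(x) ⇔ tan(x) = -1, i.e. x = arctan(-1) + nπ; keep the solutions lying in [-π, π].
  ⇒ x = -pi/4 ≈ -0.7854, 3*pi/4 ≈ 2.3562

f''(x) = 4*sqrt(2)*cos(x + pi/4)
Second-derivative test at each critical point:
  f''(-0.7854) = 5.6569 > 0 → local minimum
  f''(2.3562) = -5.6569 < 0 → local maximum

Critical points: x = -pi/4 ≈ -0.7854 (local minimum); x = 3*pi/4 ≈ 2.3562 (local maximum)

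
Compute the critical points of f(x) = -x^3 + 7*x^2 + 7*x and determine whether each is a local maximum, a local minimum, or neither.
f'(x) = -3*x^2 + 14*x + 7

Solve f'(x) = 0:
  3*x^2 - 14*x - 7 = 0 has no rational roots; quadratic formula: x = (14 ± √280)/6.
  ⇒ x = 7/3 - sqrt(70)/3 ≈ -0.4555, 7/3 + sqrt(70)/3 ≈ 5.1222

f''(x) = 14 - 6*x
Second-derivative test at each critical point:
  f''(-0.4555) = 16.7332 > 0 → local minimum
  f''(5.1222) = -16.7332 < 0 → local maximum

Critical points: x = 7/3 - sqrt(70)/3 ≈ -0.4555 (local minimum); x = 7/3 + sqrt(70)/3 ≈ 5.1222 (local maximum)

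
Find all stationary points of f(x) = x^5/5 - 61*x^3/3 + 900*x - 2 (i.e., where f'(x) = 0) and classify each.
f'(x) = x^4 - 61*x^2 + 900

Solve f'(x) = 0:
  Factor: x^4 - 61*x^2 + 900 = (x - 6)*(x - 5)*(x + 5)*(x + 6) = 0.
  ⇒ x = -6, -5, 5, 6

f''(x) = 4*x^3 - 122*x
Second-derivative test at each critical point:
  f''(-6) = -132 < 0 → local maximum
  f''(-5) = 110 > 0 → local minimum
  f''(5) = -110 < 0 → local maximum
  f''(6) = 132 > 0 → local minimum

Critical points: x = -6 (local maximum); x = -5 (local minimum); x = 5 (local maximum); x = 6 (local minimum)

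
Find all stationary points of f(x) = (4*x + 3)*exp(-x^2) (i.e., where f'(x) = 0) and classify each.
f'(x) = 2*(-x*(4*x + 3) + 2)*exp(-x^2)

Solve f'(x) = 0:
  f'(x) = (-8*x^2 - 6*x + 4)·exp(-x^2) and exp(-x^2) > 0 for every x, so f'(x) = 0 ⇔ -8*x^2 - 6*x + 4 = 0.
  Factor: -8*x^2 - 6*x + 4 = -2*(4*x^2 + 3*x - 2); 4*x^2 + 3*x - 2 = 0 has no rational roots; quadratic formula: x = (-3 ± √41)/8.
  ⇒ x = -sqrt(41)/8 - 3/8 ≈ -1.1754, -3/8 + sqrt(41)/8 ≈ 0.4254

f''(x) = 2*(2*x^2*(4*x + 3) - 12*x - 3)*exp(-x^2)
Second-derivative test at each critical point:
  f''(-1.1754) = 3.2168 > 0 → local minimum
  f''(0.4254) = -10.6864 < 0 → local maximum

Critical points: x = -sqrt(41)/8 - 3/8 ≈ -1.1754 (local minimum); x = -3/8 + sqrt(41)/8 ≈ 0.4254 (local maximum)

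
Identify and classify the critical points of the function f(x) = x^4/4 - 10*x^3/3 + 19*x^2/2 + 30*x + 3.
f'(x) = x^3 - 10*x^2 + 19*x + 30

Solve f'(x) = 0:
  Factor: x^3 - 10*x^2 + 19*x + 30 = (x - 6)*(x - 5)*(x + 1) = 0.
  ⇒ x = -1, 5, 6

f''(x) = 3*x^2 - 20*x + 19
Second-derivative test at each critical point:
  f''(-1) = 42 > 0 → local minimum
  f''(5) = -6 < 0 → local maximum
  f''(6) = 7 > 0 → local minimum

Critical points: x = -1 (local minimum); x = 5 (local maximum); x = 6 (local minimum)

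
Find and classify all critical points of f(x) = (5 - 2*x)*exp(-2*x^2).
f'(x) = 2*(2*x*(2*x - 5) - 1)*exp(-2*x^2)

Solve f'(x) = 0:
  f'(x) = (8*x^2 - 20*x - 2)·exp(-2*x^2) and exp(-2*x^2) > 0 for every x, so f'(x) = 0 ⇔ 8*x^2 - 20*x - 2 = 0.
  Factor: 8*x^2 - 20*x - 2 = 2*(4*x^2 - 10*x - 1); 4*x^2 - 10*x - 1 = 0 has no rational roots; quadratic formula: x = (10 ± √116)/8.
  ⇒ x = 5/4 - sqrt(29)/4 ≈ -0.0963, 5/4 + sqrt(29)/4 ≈ 2.5963

f''(x) = 4*(4*x^2*(5 - 2*x) + 6*x - 5)*exp(-2*x^2)
Second-derivative test at each critical point:
  f''(-0.0963) = -21.1449 < 0 → local maximum
  f''(2.5963) = 3.008e-05 > 0 → local minimum

Critical points: x = 5/4 - sqrt(29)/4 ≈ -0.0963 (local maximum); x = 5/4 + sqrt(29)/4 ≈ 2.5963 (local minimum)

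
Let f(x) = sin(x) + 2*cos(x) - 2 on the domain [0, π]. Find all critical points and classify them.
f'(x) = -2*sin(x) + cos(x)

Solve f'(x) = 0 on [0, π]:
  f'(x) = 0 ⇔ cos(x) = 2*sin(x) ⇔ tan(x) = 1/2, i.e. x = arctan(1/2) + nπ; keep the solutions lying in [0, π].
  ⇒ x = atan(1/2) ≈ 0.4636

f''(x) = -sin(x) - 2*cos(x)
Second-derivative test at each critical point:
  f''(0.4636) = -2.2361 < 0 → local maximum

Critical points: x = atan(1/2) ≈ 0.4636 (local maximum)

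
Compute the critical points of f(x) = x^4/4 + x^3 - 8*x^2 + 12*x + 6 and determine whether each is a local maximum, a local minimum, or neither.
f'(x) = x^3 + 3*x^2 - 16*x + 12

Solve f'(x) = 0:
  Factor: x^3 + 3*x^2 - 16*x + 12 = (x - 2)*(x - 1)*(x + 6) = 0.
  ⇒ x = -6, 1, 2

f''(x) = 3*x^2 + 6*x - 16
Second-derivative test at each critical point:
  f''(-6) = 56 > 0 → local minimum
  f''(1) = -7 < 0 → local maximum
  f''(2) = 8 > 0 → local minimum

Critical points: x = -6 (local minimum); x = 1 (local maximum); x = 2 (local minimum)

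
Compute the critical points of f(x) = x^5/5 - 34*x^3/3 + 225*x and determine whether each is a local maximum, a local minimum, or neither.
f'(x) = x^4 - 34*x^2 + 225

Solve f'(x) = 0:
  Factor: x^4 - 34*x^2 + 225 = (x - 5)*(x - 3)*(x + 3)*(x + 5) = 0.
  ⇒ x = -5, -3, 3, 5

f''(x) = 4*x*(x^2 - 17)
Second-derivative test at each critical point:
  f''(-5) = -160 < 0 → local maximum
  f''(-3) = 96 > 0 → local minimum
  f''(3) = -96 < 0 → local maximum
  f''(5) = 160 > 0 → local minimum

Critical points: x = -5 (local maximum); x = -3 (local minimum); x = 3 (local maximum); x = 5 (local minimum)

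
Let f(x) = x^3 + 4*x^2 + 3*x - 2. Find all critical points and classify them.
f'(x) = 3*x^2 + 8*x + 3

Solve f'(x) = 0:
  3*x^2 + 8*x + 3 = 0 has no rational roots; quadratic formula: x = (-8 ± √28)/6.
  ⇒ x = -4/3 - sqrt(7)/3 ≈ -2.2153, -4/3 + sqrt(7)/3 ≈ -0.4514

f''(x) = 6*x + 8
Second-derivative test at each critical point:
  f''(-2.2153) = -5.2915 < 0 → local maximum
  f''(-0.4514) = 5.2915 > 0 → local minimum

Critical points: x = -4/3 - sqrt(7)/3 ≈ -2.2153 (local maximum); x = -4/3 + sqrt(7)/3 ≈ -0.4514 (local minimum)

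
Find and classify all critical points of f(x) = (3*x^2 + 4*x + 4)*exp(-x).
f'(x) = x*(2 - 3*x)*exp(-x)

Solve f'(x) = 0:
  f'(x) = (-3*x^2 + 2*x)·exp(-x) and exp(-x) > 0 for every x, so f'(x) = 0 ⇔ -3*x^2 + 2*x = 0.
  Factor: -3*x^2 + 2*x = -x*(3*x - 2) = 0.
  ⇒ x = 0, 2/3

f''(x) = (3*x^2 - 8*x + 2)*exp(-x)
Second-derivative test at each critical point:
  f''(0) = 2 > 0 → local minimum
  f''(2/3) = -1.0268 < 0 → local maximum

Critical points: x = 0 (local minimum); x = 2/3 (local maximum)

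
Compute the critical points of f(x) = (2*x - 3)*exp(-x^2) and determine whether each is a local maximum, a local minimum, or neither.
f'(x) = 2*(-x*(2*x - 3) + 1)*exp(-x^2)

Solve f'(x) = 0:
  f'(x) = (-4*x^2 + 6*x + 2)·exp(-x^2) and exp(-x^2) > 0 for every x, so f'(x) = 0 ⇔ -4*x^2 + 6*x + 2 = 0.
  Factor: -4*x^2 + 6*x + 2 = -2*(2*x^2 - 3*x - 1); 2*x^2 - 3*x - 1 = 0 has no rational roots; quadratic formula: x = (3 ± √17)/4.
  ⇒ x = 3/4 - sqrt(17)/4 ≈ -0.2808, 3/4 + sqrt(17)/4 ≈ 1.7808

f''(x) = 2*(2*x^2*(2*x - 3) - 6*x + 3)*exp(-x^2)
Second-derivative test at each critical point:
  f''(-0.2808) = 7.6211 > 0 → local minimum
  f''(1.7808) = -0.3460 < 0 → local maximum

Critical points: x = 3/4 - sqrt(17)/4 ≈ -0.2808 (local minimum); x = 3/4 + sqrt(17)/4 ≈ 1.7808 (local maximum)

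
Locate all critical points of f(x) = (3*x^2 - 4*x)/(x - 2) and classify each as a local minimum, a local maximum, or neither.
f'(x) = (3*x^2 - 12*x + 8)/(x^2 - 4*x + 4)

Solve f'(x) = 0:
  f'(x) = (3*x^2 - 12*x + 8)/(x - 2)^2; the denominator is positive wherever f is defined, so f'(x) = 0 ⇔ 3*x^2 - 12*x + 8 = 0.
  3*x^2 - 12*x + 8 = 0 has no rational roots; quadratic formula: x = (12 ± √48)/6.
  ⇒ x = 2 - 2*sqrt(3)/3 ≈ 0.8453, 2*sqrt(3)/3 + 2 ≈ 3.1547

f''(x) = 8/(x^3 - 6*x^2 + 12*x - 8)
Second-derivative test at each critical point:
  f''(0.8453) = -5.1962 < 0 → local maximum
  f''(3.1547) = 5.1962 > 0 → local minimum

Critical points: x = 2 - 2*sqrt(3)/3 ≈ 0.8453 (local maximum); x = 2*sqrt(3)/3 + 2 ≈ 3.1547 (local minimum)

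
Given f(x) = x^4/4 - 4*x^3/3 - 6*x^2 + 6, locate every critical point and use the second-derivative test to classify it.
f'(x) = x*(x^2 - 4*x - 12)

Solve f'(x) = 0:
  Factor: x^3 - 4*x^2 - 12*x = x*(x - 6)*(x + 2) = 0.
  ⇒ x = -2, 0, 6

f''(x) = 3*x^2 - 8*x - 12
Second-derivative test at each critical point:
  f''(-2) = 16 > 0 → local minimum
  f''(0) = -12 < 0 → local maximum
  f''(6) = 48 > 0 → local minimum

Critical points: x = -2 (local minimum); x = 0 (local maximum); x = 6 (local minimum)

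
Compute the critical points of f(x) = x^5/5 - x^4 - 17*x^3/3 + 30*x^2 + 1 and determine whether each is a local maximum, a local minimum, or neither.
f'(x) = x*(x^3 - 4*x^2 - 17*x + 60)

Solve f'(x) = 0:
  Factor: x^4 - 4*x^3 - 17*x^2 + 60*x = x*(x - 5)*(x - 3)*(x + 4) = 0.
  ⇒ x = -4, 0, 3, 5

f''(x) = 4*x^3 - 12*x^2 - 34*x + 60
Second-derivative test at each critical point:
  f''(-4) = -252 < 0 → local maximum
  f''(0) = 60 > 0 → local minimum
  f''(3) = -42 < 0 → local maximum
  f''(5) = 90 > 0 → local minimum

Critical points: x = -4 (local maximum); x = 0 (local minimum); x = 3 (local maximum); x = 5 (local minimum)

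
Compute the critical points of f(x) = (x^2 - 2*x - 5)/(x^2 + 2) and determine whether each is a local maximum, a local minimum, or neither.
f'(x) = 2*(x^2 + 7*x - 2)/(x^4 + 4*x^2 + 4)

Solve f'(x) = 0:
  f'(x) = 2*(x^2 + 7*x - 2)/(x^2 + 2)^2; the denominator is positive wherever f is defined, so f'(x) = 0 ⇔ 2*x^2 + 14*x - 4 = 0.
  Factor: 2*x^2 + 14*x - 4 = 2*(x^2 + 7*x - 2); x^2 + 7*x - 2 = 0 has no rational roots; quadratic formula: x = (-7 ± √57)/2.
  ⇒ x = -sqrt(57)/2 - 7/2 ≈ -7.2749, -7/2 + sqrt(57)/2 ≈ 0.2749

f''(x) = 2*(-2*x^3 - 21*x^2 + 12*x + 14)/(x^6 + 6*x^4 + 12*x^2 + 8)
Second-derivative test at each critical point:
  f''(-7.2749) = -0.0050 < 0 → local maximum
  f''(0.2749) = 3.5050 > 0 → local minimum

Critical points: x = -sqrt(57)/2 - 7/2 ≈ -7.2749 (local maximum); x = -7/2 + sqrt(57)/2 ≈ 0.2749 (local minimum)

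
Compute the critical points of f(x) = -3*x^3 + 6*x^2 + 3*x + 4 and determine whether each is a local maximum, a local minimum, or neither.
f'(x) = -9*x^2 + 12*x + 3

Solve f'(x) = 0:
  Factor: -9*x^2 + 12*x + 3 = -3*(3*x^2 - 4*x - 1); 3*x^2 - 4*x - 1 = 0 has no rational roots; quadratic formula: x = (4 ± √28)/6.
  ⇒ x = 2/3 - sqrt(7)/3 ≈ -0.2153, 2/3 + sqrt(7)/3 ≈ 1.5486

f''(x) = 12 - 18*x
Second-derivative test at each critical point:
  f''(-0.2153) = 15.8745 > 0 → local minimum
  f''(1.5486) = -15.8745 < 0 → local maximum

Critical points: x = 2/3 - sqrt(7)/3 ≈ -0.2153 (local minimum); x = 2/3 + sqrt(7)/3 ≈ 1.5486 (local maximum)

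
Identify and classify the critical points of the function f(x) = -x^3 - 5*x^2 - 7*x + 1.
f'(x) = -3*x^2 - 10*x - 7

Solve f'(x) = 0:
  Factor: -3*x^2 - 10*x - 7 = -(x + 1)*(3*x + 7) = 0.
  ⇒ x = -7/3, -1

f''(x) = -6*x - 10
Second-derivative test at each critical point:
  f''(-7/3) = 4 > 0 → local minimum
  f''(-1) = -4 < 0 → local maximum

Critical points: x = -7/3 (local minimum); x = -1 (local maximum)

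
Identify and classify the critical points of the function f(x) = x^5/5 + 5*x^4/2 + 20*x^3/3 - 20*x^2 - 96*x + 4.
f'(x) = x^4 + 10*x^3 + 20*x^2 - 40*x - 96

Solve f'(x) = 0:
  Factor: x^4 + 10*x^3 + 20*x^2 - 40*x - 96 = (x - 2)*(x + 2)*(x + 4)*(x + 6) = 0.
  ⇒ x = -6, -4, -2, 2

f''(x) = 4*x^3 + 30*x^2 + 40*x - 40
Second-derivative test at each critical point:
  f''(-6) = -64 < 0 → local maximum
  f''(-4) = 24 > 0 → local minimum
  f''(-2) = -32 < 0 → local maximum
  f''(2) = 192 > 0 → local minimum

Critical points: x = -6 (local maximum); x = -4 (local minimum); x = -2 (local maximum); x = 2 (local minimum)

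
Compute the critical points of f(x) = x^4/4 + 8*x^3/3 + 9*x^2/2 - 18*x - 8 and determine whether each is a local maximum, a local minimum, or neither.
f'(x) = x^3 + 8*x^2 + 9*x - 18

Solve f'(x) = 0:
  Factor: x^3 + 8*x^2 + 9*x - 18 = (x - 1)*(x + 3)*(x + 6) = 0.
  ⇒ x = -6, -3, 1

f''(x) = 3*x^2 + 16*x + 9
Second-derivative test at each critical point:
  f''(-6) = 21 > 0 → local minimum
  f''(-3) = -12 < 0 → local maximum
  f''(1) = 28 > 0 → local minimum

Critical points: x = -6 (local minimum); x = -3 (local maximum); x = 1 (local minimum)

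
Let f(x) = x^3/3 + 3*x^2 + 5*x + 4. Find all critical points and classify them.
f'(x) = x^2 + 6*x + 5

Solve f'(x) = 0:
  Factor: x^2 + 6*x + 5 = (x + 1)*(x + 5) = 0.
  ⇒ x = -5, -1

f''(x) = 2*x + 6
Second-derivative test at each critical point:
  f''(-5) = -4 < 0 → local maximum
  f''(-1) = 4 > 0 → local minimum

Critical points: x = -5 (local maximum); x = -1 (local minimum)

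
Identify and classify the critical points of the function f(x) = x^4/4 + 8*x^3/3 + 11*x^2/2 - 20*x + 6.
f'(x) = x^3 + 8*x^2 + 11*x - 20

Solve f'(x) = 0:
  Factor: x^3 + 8*x^2 + 11*x - 20 = (x - 1)*(x + 4)*(x + 5) = 0.
  ⇒ x = -5, -4, 1

f''(x) = 3*x^2 + 16*x + 11
Second-derivative test at each critical point:
  f''(-5) = 6 > 0 → local minimum
  f''(-4) = -5 < 0 → local maximum
  f''(1) = 30 > 0 → local minimum

Critical points: x = -5 (local minimum); x = -4 (local maximum); x = 1 (local minimum)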